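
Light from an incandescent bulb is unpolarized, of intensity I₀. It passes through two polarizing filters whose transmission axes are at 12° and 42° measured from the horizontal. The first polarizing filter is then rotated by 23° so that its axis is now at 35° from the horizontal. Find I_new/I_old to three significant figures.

Before rotation:
Unpolarized light through the first polarizer → I₁ = ½ I₀, now polarized at 12°.
I₂ = I₁ cos²(42° − 12°) = 0.5 I₀ · cos²(30°) = 0.375 I₀.
After rotation:
Unpolarized light through the first polarizer → I₁ = ½ I₀, now polarized at 35°.
I₂ = I₁ cos²(42° − 35°) = 0.5 I₀ · cos²(7°) = 0.4926 I₀.
Ratio = 0.4926 / 0.375 = 1.314.

I_new/I_old ≈ 1.31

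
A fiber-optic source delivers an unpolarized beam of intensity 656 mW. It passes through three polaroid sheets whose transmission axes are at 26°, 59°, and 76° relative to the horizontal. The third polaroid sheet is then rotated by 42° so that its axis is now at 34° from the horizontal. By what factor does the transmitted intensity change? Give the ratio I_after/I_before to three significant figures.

I_new/I_old ≈ 0.898

Before rotation:
Unpolarized light through the first polarizer → I₁ = ½ I₀, now polarized at 26°.
I₂ = I₁ cos²(59° − 26°) = 0.5 I₀ · cos²(33°) = 0.3517 I₀.
I₃ = I₂ cos²(76° − 59°) = 0.3517 I₀ · cos²(17°) = 0.3216 I₀.
After rotation:
Unpolarized light through the first polarizer → I₁ = ½ I₀, now polarized at 26°.
I₂ = I₁ cos²(59° − 26°) = 0.5 I₀ · cos²(33°) = 0.3517 I₀.
I₃ = I₂ cos²(34° − 59°) = 0.3517 I₀ · cos²(25°) = 0.2889 I₀.
Ratio = 0.2889 / 0.3216 = 0.8982.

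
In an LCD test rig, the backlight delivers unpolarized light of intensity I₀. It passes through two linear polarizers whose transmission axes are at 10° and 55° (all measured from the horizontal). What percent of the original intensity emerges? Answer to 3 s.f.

Unpolarized light through the first polarizer → I₁ = ½ I₀, now polarized at 10°.
I₂ = I₁ cos²(55° − 10°) = 0.5 I₀ · cos²(45°) = 0.25 I₀.
That is 25% of the incident intensity.

≈ 25.0%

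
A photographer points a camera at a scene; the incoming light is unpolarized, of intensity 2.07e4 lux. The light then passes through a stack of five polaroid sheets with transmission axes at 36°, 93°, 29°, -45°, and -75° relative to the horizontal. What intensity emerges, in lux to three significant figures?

I ≈ 33.6 lux

Unpolarized light through the first polarizer → I₁ = 2.07e4 lux/2 = 1.035e+04 lux, polarized at 36°.
I₂ = I₁ · cos²(57°) = 1.035e+04 · 0.2966 = 3070 lux.
I₃ = I₂ · cos²(64°) = 3070 · 0.1922 = 590 lux.
I₄ = I₃ · cos²(74°) = 590 · 0.07598 = 44.82 lux.
I₅ = I₄ · cos²(30°) = 44.82 · 0.75 = 33.62 lux.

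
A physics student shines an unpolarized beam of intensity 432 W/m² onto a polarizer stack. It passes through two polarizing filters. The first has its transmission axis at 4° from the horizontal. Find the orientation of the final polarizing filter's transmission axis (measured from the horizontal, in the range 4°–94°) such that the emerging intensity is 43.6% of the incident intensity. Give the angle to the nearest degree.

Unpolarized light through the first polarizer → I₁ = ½ I₀, now polarized at 4°.
Need I₂/I₀ = 0.436, so cos²(θ − 4°) = 0.436 / 0.5 = 0.872.
θ − 4° = arccos(√0.872) = 21.0°, giving θ ≈ 4 + 21.0 = 25.0°.

θ ≈ 25°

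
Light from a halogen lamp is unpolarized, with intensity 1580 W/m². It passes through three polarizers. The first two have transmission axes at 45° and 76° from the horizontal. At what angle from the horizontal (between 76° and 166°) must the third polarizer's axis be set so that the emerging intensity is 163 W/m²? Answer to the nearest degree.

θ ≈ 134°

Unpolarized light through the first polarizer → I₁ = ½ I₀, now polarized at 45°.
I₂ = I₁ cos²(76° − 45°) = 0.5 I₀ · cos²(31°) = 0.3674 I₀.
Target fraction: 163 / 1580 W/m² = 0.1032 of I₀.
Need I₃/I₀ = 0.1032, so cos²(θ − 76°) = 0.1032 / 0.3674 = 0.2808.
θ − 76° = arccos(√0.2808) = 58.0°, giving θ ≈ 76 + 58.0 = 134.0°.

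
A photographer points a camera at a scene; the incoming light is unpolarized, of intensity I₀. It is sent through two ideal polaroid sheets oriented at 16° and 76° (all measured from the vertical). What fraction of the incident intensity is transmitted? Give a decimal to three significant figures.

≈ 0.125 I₀

Unpolarized light through the first polarizer → I₁ = ½ I₀, now polarized at 16°.
I₂ = I₁ cos²(76° − 16°) = 0.5 I₀ · cos²(60°) = 0.125 I₀.
Transmitted fraction = 0.125.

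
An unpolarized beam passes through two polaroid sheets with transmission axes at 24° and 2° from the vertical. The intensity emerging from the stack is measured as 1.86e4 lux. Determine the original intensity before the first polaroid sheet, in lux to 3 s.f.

I₀ ≈ 4.33e4 lux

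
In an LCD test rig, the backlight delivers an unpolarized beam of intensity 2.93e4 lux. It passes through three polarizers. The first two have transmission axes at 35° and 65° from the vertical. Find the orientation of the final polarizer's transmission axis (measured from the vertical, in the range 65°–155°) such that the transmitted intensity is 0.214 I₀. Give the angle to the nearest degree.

θ ≈ 106°

Unpolarized light through the first polarizer → I₁ = ½ I₀, now polarized at 35°.
I₂ = I₁ cos²(65° − 35°) = 0.5 I₀ · cos²(30°) = 0.375 I₀.
Need I₃/I₀ = 0.214, so cos²(θ − 65°) = 0.214 / 0.375 = 0.5707.
θ − 65° = arccos(√0.5707) = 40.9°, giving θ ≈ 65 + 40.9 = 105.9°.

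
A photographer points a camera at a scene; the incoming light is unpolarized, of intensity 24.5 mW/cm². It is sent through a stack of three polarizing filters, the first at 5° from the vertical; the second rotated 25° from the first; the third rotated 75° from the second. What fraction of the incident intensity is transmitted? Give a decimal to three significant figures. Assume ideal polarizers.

I/I₀ ≈ 0.0275

Unpolarized light through the first polarizer → I₁ = 24.5 mW/cm²/2 = 12.25 mW/cm², polarized at 5°.
I₂ = I₁ · cos²(25°) = 12.25 · 0.8214 = 10.06 mW/cm².
I₃ = I₂ · cos²(75°) = 10.06 · 0.06699 = 0.674 mW/cm².
Transmitted fraction = 0.02751.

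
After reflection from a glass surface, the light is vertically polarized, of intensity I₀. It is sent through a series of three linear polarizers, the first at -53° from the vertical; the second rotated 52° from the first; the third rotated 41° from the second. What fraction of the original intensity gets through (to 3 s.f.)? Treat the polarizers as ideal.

I₁ = I₀ cos²(-53° − 0°) = I₀ cos²(53°) = 0.3622 I₀.
I₂ = I₁ cos²(52°) = 0.3622 · 0.379 I₀ = 0.1373 I₀.
I₃ = I₂ cos²(41°) = 0.1373 · 0.5696 I₀ = 0.07819 I₀.
Transmitted fraction = 0.07819.

≈ 0.0782 I₀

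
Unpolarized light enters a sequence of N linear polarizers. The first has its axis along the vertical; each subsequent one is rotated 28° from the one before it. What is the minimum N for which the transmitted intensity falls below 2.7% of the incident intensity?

First polarizer halves the unpolarized light: factor 1/2.
Each further stage multiplies by cos²(28°) = 0.7796.
After N polarizers: T = 0.5·0.7796^(N−1). Require T < 0.027 ⇒ N−1 > ln(0.027/0.5)/ln(0.7796) = 11.72, so N−1 ≥ 12 and N = 13.
Check: N=13 gives T = 0.0252 < 0.027; N=12 gives T = 0.03232.

N = 13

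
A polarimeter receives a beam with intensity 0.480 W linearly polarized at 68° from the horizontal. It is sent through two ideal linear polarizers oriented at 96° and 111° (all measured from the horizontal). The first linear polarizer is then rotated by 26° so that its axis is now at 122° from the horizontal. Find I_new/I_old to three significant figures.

Before rotation:
I₁ = I₀ cos²(96° − 68°) = I₀ cos²(28°) = 0.7796 I₀.
I₂ = I₁ cos²(111° − 96°) = 0.7796 I₀ · cos²(15°) = 0.7274 I₀.
After rotation:
I₁ = I₀ cos²(122° − 68°) = I₀ cos²(54°) = 0.3455 I₀.
I₂ = I₁ cos²(111° − 122°) = 0.3455 I₀ · cos²(11°) = 0.3329 I₀.
Ratio = 0.3329 / 0.7274 = 0.4577.

I_new/I_old ≈ 0.458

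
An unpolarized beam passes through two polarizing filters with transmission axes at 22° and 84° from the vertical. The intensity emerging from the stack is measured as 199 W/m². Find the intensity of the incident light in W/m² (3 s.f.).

I₀ ≈ 1810 W/m²

Unpolarized light through the first polarizer → I₁ = ½ I₀, now polarized at 22°.
I₂ = I₁ cos²(84° − 22°) = 0.5 I₀ · cos²(62°) = 0.1102 I₀.
So 199 W/m² = 0.1102 I₀, giving I₀ = 199/0.1102 = 1806 W/m².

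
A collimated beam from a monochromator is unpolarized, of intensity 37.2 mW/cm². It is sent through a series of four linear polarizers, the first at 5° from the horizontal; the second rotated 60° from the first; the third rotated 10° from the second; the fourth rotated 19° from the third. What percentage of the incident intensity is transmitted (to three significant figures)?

≈ 10.8%

Unpolarized light through the first polarizer → I₁ = 37.2 mW/cm²/2 = 18.6 mW/cm², polarized at 5°.
I₂ = I₁ · cos²(60°) = 18.6 · 0.25 = 4.65 mW/cm².
I₃ = I₂ · cos²(10°) = 4.65 · 0.9698 = 4.51 mW/cm².
I₄ = I₃ · cos²(19°) = 4.51 · 0.894 = 4.032 mW/cm².
That is 10.84% of the incident intensity.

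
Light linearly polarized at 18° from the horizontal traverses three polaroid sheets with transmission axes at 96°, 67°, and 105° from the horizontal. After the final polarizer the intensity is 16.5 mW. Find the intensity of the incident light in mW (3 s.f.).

By Malus's law, I₁ = I₀ cos²(96° − 18°) = I₀ cos²(78°) = 0.04323 I₀.
I₂ = I₁ cos²(67° − 96°) = 0.04323 I₀ · cos²(29°) = 0.03307 I₀.
I₃ = I₂ cos²(105° − 67°) = 0.03307 I₀ · cos²(38°) = 0.02053 I₀.
So 16.5 mW = 0.02053 I₀, giving I₀ = 16.5/0.02053 = 803.6 mW.

I₀ ≈ 804 mW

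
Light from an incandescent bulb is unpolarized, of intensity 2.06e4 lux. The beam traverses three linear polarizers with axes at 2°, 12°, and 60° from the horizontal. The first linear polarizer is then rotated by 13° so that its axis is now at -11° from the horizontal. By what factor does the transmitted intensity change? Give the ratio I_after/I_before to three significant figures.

I_new/I_old ≈ 0.874

Before rotation:
Unpolarized light through the first polarizer → I₁ = ½ I₀, now polarized at 2°.
I₂ = I₁ cos²(12° − 2°) = 0.5 I₀ · cos²(10°) = 0.4849 I₀.
I₃ = I₂ cos²(60° − 12°) = 0.4849 I₀ · cos²(48°) = 0.2171 I₀.
After rotation:
Unpolarized light through the first polarizer → I₁ = ½ I₀, now polarized at -11°.
I₂ = I₁ cos²(12° + 11°) = 0.5 I₀ · cos²(23°) = 0.4237 I₀.
I₃ = I₂ cos²(60° − 12°) = 0.4237 I₀ · cos²(48°) = 0.1897 I₀.
Ratio = 0.1897 / 0.2171 = 0.8737.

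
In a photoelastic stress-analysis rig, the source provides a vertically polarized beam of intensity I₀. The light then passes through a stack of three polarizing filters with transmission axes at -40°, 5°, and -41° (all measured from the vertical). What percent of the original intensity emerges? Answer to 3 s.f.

I₁ = I₀ cos²(-40° − 0°) = I₀ cos²(40°) = 0.5868 I₀.
I₂ = I₁ cos²(5° + 40°) = 0.5868 I₀ · cos²(45°) = 0.2934 I₀.
I₃ = I₂ cos²(-41° − 5°) = 0.2934 I₀ · cos²(46°) = 0.1416 I₀.
That is 14.16% of the incident intensity.

≈ 14.2%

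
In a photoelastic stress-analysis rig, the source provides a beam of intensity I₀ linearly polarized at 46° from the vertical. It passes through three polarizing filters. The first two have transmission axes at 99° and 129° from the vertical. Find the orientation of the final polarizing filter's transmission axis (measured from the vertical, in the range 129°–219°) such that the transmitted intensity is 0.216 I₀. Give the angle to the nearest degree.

θ ≈ 156°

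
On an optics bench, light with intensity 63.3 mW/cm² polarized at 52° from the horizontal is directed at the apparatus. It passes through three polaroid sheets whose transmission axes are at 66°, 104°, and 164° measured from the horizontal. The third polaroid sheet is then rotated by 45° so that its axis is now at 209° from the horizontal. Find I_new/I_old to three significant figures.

I_new/I_old ≈ 0.268

Before rotation:
I₁ = I₀ cos²(66° − 52°) = I₀ cos²(14°) = 0.9415 I₀.
I₂ = I₁ cos²(104° − 66°) = 0.9415 I₀ · cos²(38°) = 0.5846 I₀.
I₃ = I₂ cos²(164° − 104°) = 0.5846 I₀ · cos²(60°) = 0.1462 I₀.
After rotation:
I₁ = I₀ cos²(66° − 52°) = I₀ cos²(14°) = 0.9415 I₀.
I₂ = I₁ cos²(104° − 66°) = 0.9415 I₀ · cos²(38°) = 0.5846 I₀.
Angle between axes 2 and 3: 75°. I₃ = 0.5846 I₀ · cos²(75°) = 0.03916 I₀.
Ratio = 0.03916 / 0.1462 = 0.2679.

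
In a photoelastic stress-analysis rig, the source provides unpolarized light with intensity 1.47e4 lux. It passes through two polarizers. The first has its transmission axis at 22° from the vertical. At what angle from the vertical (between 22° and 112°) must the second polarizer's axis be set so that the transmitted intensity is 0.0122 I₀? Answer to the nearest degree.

Unpolarized light through the first polarizer → I₁ = ½ I₀, now polarized at 22°.
Need I₂/I₀ = 0.0122, so cos²(θ − 22°) = 0.0122 / 0.5 = 0.0244.
θ − 22° = arccos(√0.0244) = 81.0°, giving θ ≈ 22 + 81.0 = 103.0°.

θ ≈ 103°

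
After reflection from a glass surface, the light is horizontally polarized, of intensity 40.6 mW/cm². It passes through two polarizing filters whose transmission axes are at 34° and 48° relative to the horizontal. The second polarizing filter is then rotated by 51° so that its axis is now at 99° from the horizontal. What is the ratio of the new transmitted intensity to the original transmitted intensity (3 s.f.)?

Before rotation:
I₁ = I₀ cos²(34° − 0°) = I₀ cos²(34°) = 0.6873 I₀.
I₂ = I₁ cos²(48° − 34°) = 0.6873 I₀ · cos²(14°) = 0.6471 I₀.
After rotation:
I₁ = I₀ cos²(34° − 0°) = I₀ cos²(34°) = 0.6873 I₀.
I₂ = I₁ cos²(99° − 34°) = 0.6873 I₀ · cos²(65°) = 0.1228 I₀.
Ratio = 0.1228 / 0.6471 = 0.1897.

I_new/I_old ≈ 0.190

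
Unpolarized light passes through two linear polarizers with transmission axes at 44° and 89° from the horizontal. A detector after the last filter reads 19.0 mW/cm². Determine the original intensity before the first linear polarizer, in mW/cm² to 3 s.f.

Unpolarized light through the first polarizer → I₁ = ½ I₀, now polarized at 44°.
I₂ = I₁ cos²(89° − 44°) = 0.5 I₀ · cos²(45°) = 0.25 I₀.
So 19.0 mW/cm² = 0.25 I₀, giving I₀ = 19.0/0.25 = 76 mW/cm².

I₀ ≈ 76.0 mW/cm²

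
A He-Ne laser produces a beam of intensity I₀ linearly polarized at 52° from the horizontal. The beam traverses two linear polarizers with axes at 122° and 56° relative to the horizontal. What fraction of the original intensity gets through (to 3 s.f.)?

≈ 0.0194 I₀

I₁ = I₀ cos²(122° − 52°) = I₀ cos²(70°) = 0.117 I₀.
I₂ = I₁ cos²(56° − 122°) = 0.117 I₀ · cos²(66°) = 0.01935 I₀.
Transmitted fraction = 0.01935.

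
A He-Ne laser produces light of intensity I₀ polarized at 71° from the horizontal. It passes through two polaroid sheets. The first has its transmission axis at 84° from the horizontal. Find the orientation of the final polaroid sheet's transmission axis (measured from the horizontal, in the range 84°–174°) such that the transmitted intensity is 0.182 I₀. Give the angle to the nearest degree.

I₁ = I₀ cos²(84° − 71°) = I₀ cos²(13°) = 0.9494 I₀.
Need I₂/I₀ = 0.182, so cos²(θ − 84°) = 0.182 / 0.9494 = 0.1917.
θ − 84° = arccos(√0.1917) = 64.0°, giving θ ≈ 84 + 64.0 = 148.0°.

θ ≈ 148°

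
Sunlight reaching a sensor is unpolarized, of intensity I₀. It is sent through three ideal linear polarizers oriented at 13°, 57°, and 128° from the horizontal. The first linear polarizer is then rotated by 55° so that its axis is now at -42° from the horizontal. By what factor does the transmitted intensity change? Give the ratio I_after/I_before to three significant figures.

I_new/I_old ≈ 0.0473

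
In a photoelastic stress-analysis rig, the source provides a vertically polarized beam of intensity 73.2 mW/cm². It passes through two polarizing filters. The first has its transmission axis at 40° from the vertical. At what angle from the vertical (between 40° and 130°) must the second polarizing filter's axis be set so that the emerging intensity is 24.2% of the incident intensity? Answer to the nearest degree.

θ ≈ 90°

I₁ = I₀ cos²(40° − 0°) = I₀ cos²(40°) = 0.5868 I₀.
Need I₂/I₀ = 0.242, so cos²(θ − 40°) = 0.242 / 0.5868 = 0.4124.
θ − 40° = arccos(√0.4124) = 50.0°, giving θ ≈ 40 + 50.0 = 90.0°.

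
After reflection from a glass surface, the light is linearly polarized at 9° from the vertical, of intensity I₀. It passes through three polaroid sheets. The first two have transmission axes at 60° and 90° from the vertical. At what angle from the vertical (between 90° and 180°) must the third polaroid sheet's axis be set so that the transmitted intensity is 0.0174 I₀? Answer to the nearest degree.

θ ≈ 166°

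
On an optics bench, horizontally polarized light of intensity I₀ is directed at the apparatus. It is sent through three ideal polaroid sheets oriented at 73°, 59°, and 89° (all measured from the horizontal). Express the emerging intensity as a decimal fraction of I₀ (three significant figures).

By Malus's law, I₁ = I₀ cos²(73° − 0°) = I₀ cos²(73°) = 0.08548 I₀.
I₂ = I₁ cos²(59° − 73°) = 0.08548 I₀ · cos²(14°) = 0.08048 I₀.
I₃ = I₂ cos²(89° − 59°) = 0.08048 I₀ · cos²(30°) = 0.06036 I₀.
Transmitted fraction = 0.06036.

≈ 0.0604 I₀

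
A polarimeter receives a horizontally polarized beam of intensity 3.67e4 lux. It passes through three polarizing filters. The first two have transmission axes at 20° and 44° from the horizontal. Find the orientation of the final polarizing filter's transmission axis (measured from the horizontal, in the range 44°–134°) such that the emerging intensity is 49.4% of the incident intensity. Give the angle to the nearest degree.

θ ≈ 79°

I₁ = I₀ cos²(20° − 0°) = I₀ cos²(20°) = 0.883 I₀.
I₂ = I₁ cos²(44° − 20°) = 0.883 I₀ · cos²(24°) = 0.7369 I₀.
Need I₃/I₀ = 0.494, so cos²(θ − 44°) = 0.494 / 0.7369 = 0.6703.
θ − 44° = arccos(√0.6703) = 35.0°, giving θ ≈ 44 + 35.0 = 79.0°.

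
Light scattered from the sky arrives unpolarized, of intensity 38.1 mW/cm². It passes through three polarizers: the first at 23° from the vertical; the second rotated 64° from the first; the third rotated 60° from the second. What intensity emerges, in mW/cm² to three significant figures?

I ≈ 0.915 mW/cm²

Unpolarized light through the first polarizer → I₁ = 38.1 mW/cm²/2 = 19.05 mW/cm², polarized at 23°.
I₂ = I₁ · cos²(64°) = 19.05 · 0.1922 = 3.661 mW/cm².
I₃ = I₂ · cos²(60°) = 3.661 · 0.25 = 0.9152 mW/cm².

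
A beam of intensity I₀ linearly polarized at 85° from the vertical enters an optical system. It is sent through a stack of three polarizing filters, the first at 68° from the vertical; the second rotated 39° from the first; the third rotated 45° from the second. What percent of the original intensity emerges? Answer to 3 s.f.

≈ 27.6%

I₁ = I₀ cos²(68° − 85°) = I₀ cos²(17°) = 0.9145 I₀.
I₂ = I₁ cos²(39°) = 0.9145 · 0.604 I₀ = 0.5523 I₀.
I₃ = I₂ cos²(45°) = 0.5523 · 0.5 I₀ = 0.2762 I₀.
That is 27.62% of the incident intensity.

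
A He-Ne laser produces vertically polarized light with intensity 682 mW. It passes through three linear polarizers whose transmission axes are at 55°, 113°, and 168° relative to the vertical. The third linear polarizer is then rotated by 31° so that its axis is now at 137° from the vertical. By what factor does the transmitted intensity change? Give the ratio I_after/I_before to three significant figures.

I_new/I_old ≈ 2.54

Before rotation:
I₁ = I₀ cos²(55° − 0°) = I₀ cos²(55°) = 0.329 I₀.
I₂ = I₁ cos²(113° − 55°) = 0.329 I₀ · cos²(58°) = 0.09239 I₀.
I₃ = I₂ cos²(168° − 113°) = 0.09239 I₀ · cos²(55°) = 0.03039 I₀.
After rotation:
I₁ = I₀ cos²(55° − 0°) = I₀ cos²(55°) = 0.329 I₀.
I₂ = I₁ cos²(113° − 55°) = 0.329 I₀ · cos²(58°) = 0.09239 I₀.
I₃ = I₂ cos²(137° − 113°) = 0.09239 I₀ · cos²(24°) = 0.0771 I₀.
Ratio = 0.0771 / 0.03039 = 2.537.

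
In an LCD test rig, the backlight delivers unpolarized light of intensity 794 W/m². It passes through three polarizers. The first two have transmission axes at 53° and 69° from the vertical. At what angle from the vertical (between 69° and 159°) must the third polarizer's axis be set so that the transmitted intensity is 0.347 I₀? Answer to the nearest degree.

Unpolarized light through the first polarizer → I₁ = ½ I₀, now polarized at 53°.
I₂ = I₁ cos²(69° − 53°) = 0.5 I₀ · cos²(16°) = 0.462 I₀.
Need I₃/I₀ = 0.347, so cos²(θ − 69°) = 0.347 / 0.462 = 0.7511.
θ − 69° = arccos(√0.7511) = 29.9°, giving θ ≈ 69 + 29.9 = 98.9°.

θ ≈ 99°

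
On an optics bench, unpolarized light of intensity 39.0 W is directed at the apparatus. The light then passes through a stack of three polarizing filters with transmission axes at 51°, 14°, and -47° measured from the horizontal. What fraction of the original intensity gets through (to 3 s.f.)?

I/I₀ ≈ 0.0750

Unpolarized light through the first polarizer → I₁ = 39.0 W/2 = 19.5 W, polarized at 51°.
I₂ = I₁ · cos²(37°) = 19.5 · 0.6378 = 12.44 W.
I₃ = I₂ · cos²(61°) = 12.44 · 0.235 = 2.923 W.
Transmitted fraction = 0.07496.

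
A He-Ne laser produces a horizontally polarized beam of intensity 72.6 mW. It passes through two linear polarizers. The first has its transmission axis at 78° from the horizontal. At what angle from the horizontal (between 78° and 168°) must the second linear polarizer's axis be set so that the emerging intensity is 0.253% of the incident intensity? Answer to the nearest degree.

θ ≈ 154°

By Malus's law, I₁ = I₀ cos²(78° − 0°) = I₀ cos²(78°) = 0.04323 I₀.
Need I₂/I₀ = 0.00253, so cos²(θ − 78°) = 0.00253 / 0.04323 = 0.05853.
θ − 78° = arccos(√0.05853) = 76.0°, giving θ ≈ 78 + 76.0 = 154.0°.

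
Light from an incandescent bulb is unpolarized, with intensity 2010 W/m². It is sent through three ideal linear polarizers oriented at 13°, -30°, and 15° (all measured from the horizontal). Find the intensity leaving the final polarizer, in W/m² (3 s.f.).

Unpolarized light through the first polarizer → I₁ = 2010 W/m²/2 = 1005 W/m², polarized at 13°.
I₂ = I₁ · cos²(43°) = 1005 · 0.5349 = 537.6 W/m².
I₃ = I₂ · cos²(45°) = 537.6 · 0.5 = 268.8 W/m².

I ≈ 269 W/m²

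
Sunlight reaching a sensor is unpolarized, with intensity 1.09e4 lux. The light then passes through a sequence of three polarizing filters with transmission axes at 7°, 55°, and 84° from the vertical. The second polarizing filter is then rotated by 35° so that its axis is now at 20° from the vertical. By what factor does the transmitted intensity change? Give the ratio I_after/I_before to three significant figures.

Before rotation:
Unpolarized light through the first polarizer → I₁ = ½ I₀, now polarized at 7°.
I₂ = I₁ cos²(55° − 7°) = 0.5 I₀ · cos²(48°) = 0.2239 I₀.
I₃ = I₂ cos²(84° − 55°) = 0.2239 I₀ · cos²(29°) = 0.1712 I₀.
After rotation:
Unpolarized light through the first polarizer → I₁ = ½ I₀, now polarized at 7°.
I₂ = I₁ cos²(20° − 7°) = 0.5 I₀ · cos²(13°) = 0.4747 I₀.
I₃ = I₂ cos²(84° − 20°) = 0.4747 I₀ · cos²(64°) = 0.09122 I₀.
Ratio = 0.09122 / 0.1712 = 0.5327.

I_new/I_old ≈ 0.533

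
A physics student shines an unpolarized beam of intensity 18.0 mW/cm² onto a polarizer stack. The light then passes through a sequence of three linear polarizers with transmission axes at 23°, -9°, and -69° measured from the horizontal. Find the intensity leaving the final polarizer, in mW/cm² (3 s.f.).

I ≈ 1.62 mW/cm²

Unpolarized light through the first polarizer → I₁ = 18.0 mW/cm²/2 = 9 mW/cm², polarized at 23°.
I₂ = I₁ · cos²(32°) = 9 · 0.7192 = 6.473 mW/cm².
I₃ = I₂ · cos²(60°) = 6.473 · 0.25 = 1.618 mW/cm².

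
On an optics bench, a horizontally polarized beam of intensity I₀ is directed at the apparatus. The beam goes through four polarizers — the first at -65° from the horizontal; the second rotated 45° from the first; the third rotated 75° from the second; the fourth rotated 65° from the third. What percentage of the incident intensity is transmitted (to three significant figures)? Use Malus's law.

≈ 0.107%

By Malus's law, I₁ = I₀ cos²(-65° − 0°) = I₀ cos²(65°) = 0.1786 I₀.
I₂ = I₁ cos²(45°) = 0.1786 · 0.5 I₀ = 0.0893 I₀.
I₃ = I₂ cos²(75°) = 0.0893 · 0.06699 I₀ = 0.005982 I₀.
I₄ = I₃ cos²(65°) = 0.005982 · 0.1786 I₀ = 0.001068 I₀.
That is 0.1068% of the incident intensity.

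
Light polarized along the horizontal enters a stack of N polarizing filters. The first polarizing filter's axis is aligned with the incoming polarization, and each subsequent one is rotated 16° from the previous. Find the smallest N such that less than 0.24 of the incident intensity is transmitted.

First polarizer is aligned with the polarization: full transmission.
Each further stage multiplies by cos²(16°) = 0.924.
After N polarizers: T = 0.924^(N−1). Require T < 0.24 ⇒ N−1 > ln(0.24)/ln(0.924) = 18.06, so N−1 ≥ 19 and N = 20.
Check: N=20 gives T = 0.2228 < 0.24; N=19 gives T = 0.2412.

N = 20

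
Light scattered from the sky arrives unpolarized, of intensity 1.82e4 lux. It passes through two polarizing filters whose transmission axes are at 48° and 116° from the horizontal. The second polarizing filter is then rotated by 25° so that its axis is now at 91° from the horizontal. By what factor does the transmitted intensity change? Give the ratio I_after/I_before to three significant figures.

I_new/I_old ≈ 3.81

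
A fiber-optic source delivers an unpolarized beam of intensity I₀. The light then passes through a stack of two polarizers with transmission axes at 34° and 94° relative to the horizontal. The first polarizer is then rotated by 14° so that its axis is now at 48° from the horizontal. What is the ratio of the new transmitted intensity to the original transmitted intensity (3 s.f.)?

I_new/I_old ≈ 1.93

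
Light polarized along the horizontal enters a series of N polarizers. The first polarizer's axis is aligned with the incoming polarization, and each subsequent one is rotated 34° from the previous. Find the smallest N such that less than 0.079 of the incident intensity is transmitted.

N = 8

First polarizer is aligned with the polarization: full transmission.
Each further stage multiplies by cos²(34°) = 0.6873.
After N polarizers: T = 0.6873^(N−1). Require T < 0.079 ⇒ N−1 > ln(0.079)/ln(0.6873) = 6.77, so N−1 ≥ 7 and N = 8.
Check: N=8 gives T = 0.07245 < 0.079; N=7 gives T = 0.1054.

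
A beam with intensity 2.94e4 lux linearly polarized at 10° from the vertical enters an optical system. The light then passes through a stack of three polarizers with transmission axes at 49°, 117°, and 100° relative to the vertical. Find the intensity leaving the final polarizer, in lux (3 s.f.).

I ≈ 2280 lux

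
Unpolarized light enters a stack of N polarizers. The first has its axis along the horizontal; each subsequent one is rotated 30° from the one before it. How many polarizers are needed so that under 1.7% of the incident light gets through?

First polarizer halves the unpolarized light: factor 1/2.
Each further stage multiplies by cos²(30°) = 0.75.
After N polarizers: T = 0.5·0.75^(N−1). Require T < 0.017 ⇒ N−1 > ln(0.017/0.5)/ln(0.75) = 11.75, so N−1 ≥ 12 and N = 13.
Check: N=13 gives T = 0.01584 < 0.017; N=12 gives T = 0.02112.

N = 13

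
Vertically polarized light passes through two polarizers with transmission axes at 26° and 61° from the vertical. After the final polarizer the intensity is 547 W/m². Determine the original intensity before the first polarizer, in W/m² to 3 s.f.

I₀ ≈ 1010 W/m²

By Malus's law, I₁ = I₀ cos²(26° − 0°) = I₀ cos²(26°) = 0.8078 I₀.
I₂ = I₁ cos²(61° − 26°) = 0.8078 I₀ · cos²(35°) = 0.5421 I₀.
So 547 W/m² = 0.5421 I₀, giving I₀ = 547/0.5421 = 1009 W/m².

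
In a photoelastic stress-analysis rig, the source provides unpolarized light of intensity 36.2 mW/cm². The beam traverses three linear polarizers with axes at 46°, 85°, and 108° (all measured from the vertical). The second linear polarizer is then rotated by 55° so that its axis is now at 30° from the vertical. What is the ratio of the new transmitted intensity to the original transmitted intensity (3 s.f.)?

Before rotation:
Unpolarized light through the first polarizer → I₁ = ½ I₀, now polarized at 46°.
I₂ = I₁ cos²(85° − 46°) = 0.5 I₀ · cos²(39°) = 0.302 I₀.
I₃ = I₂ cos²(108° − 85°) = 0.302 I₀ · cos²(23°) = 0.2559 I₀.
After rotation:
Unpolarized light through the first polarizer → I₁ = ½ I₀, now polarized at 46°.
I₂ = I₁ cos²(30° − 46°) = 0.5 I₀ · cos²(16°) = 0.462 I₀.
I₃ = I₂ cos²(108° − 30°) = 0.462 I₀ · cos²(78°) = 0.01997 I₀.
Ratio = 0.01997 / 0.2559 = 0.07805.

I_new/I_old ≈ 0.0781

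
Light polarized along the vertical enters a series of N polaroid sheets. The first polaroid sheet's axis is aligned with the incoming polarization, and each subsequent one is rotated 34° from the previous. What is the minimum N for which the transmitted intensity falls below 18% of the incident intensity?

First polarizer is aligned with the polarization: full transmission.
Each further stage multiplies by cos²(34°) = 0.6873.
After N polarizers: T = 0.6873^(N−1). Require T < 0.18 ⇒ N−1 > ln(0.18)/ln(0.6873) = 4.57, so N−1 ≥ 5 and N = 6.
Check: N=6 gives T = 0.1534 < 0.18; N=5 gives T = 0.2231.

N = 6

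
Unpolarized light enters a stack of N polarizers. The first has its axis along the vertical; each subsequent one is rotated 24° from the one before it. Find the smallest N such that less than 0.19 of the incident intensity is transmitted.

N = 7

First polarizer halves the unpolarized light: factor 1/2.
Each further stage multiplies by cos²(24°) = 0.8346.
After N polarizers: T = 0.5·0.8346^(N−1). Require T < 0.19 ⇒ N−1 > ln(0.19/0.5)/ln(0.8346) = 5.35, so N−1 ≥ 6 and N = 7.
Check: N=7 gives T = 0.1689 < 0.19; N=6 gives T = 0.2024.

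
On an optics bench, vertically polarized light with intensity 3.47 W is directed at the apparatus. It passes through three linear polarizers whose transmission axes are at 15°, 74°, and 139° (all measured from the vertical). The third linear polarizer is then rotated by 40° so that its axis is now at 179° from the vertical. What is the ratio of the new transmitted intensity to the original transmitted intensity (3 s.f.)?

I_new/I_old ≈ 0.375

Before rotation:
By Malus's law, I₁ = I₀ cos²(15° − 0°) = I₀ cos²(15°) = 0.933 I₀.
I₂ = I₁ cos²(74° − 15°) = 0.933 I₀ · cos²(59°) = 0.2475 I₀.
I₃ = I₂ cos²(139° − 74°) = 0.2475 I₀ · cos²(65°) = 0.0442 I₀.
After rotation:
I₁ = I₀ cos²(15° − 0°) = I₀ cos²(15°) = 0.933 I₀.
I₂ = I₁ cos²(74° − 15°) = 0.933 I₀ · cos²(59°) = 0.2475 I₀.
Angle between axes 2 and 3: 75°. I₃ = 0.2475 I₀ · cos²(75°) = 0.01658 I₀.
Ratio = 0.01658 / 0.0442 = 0.3751.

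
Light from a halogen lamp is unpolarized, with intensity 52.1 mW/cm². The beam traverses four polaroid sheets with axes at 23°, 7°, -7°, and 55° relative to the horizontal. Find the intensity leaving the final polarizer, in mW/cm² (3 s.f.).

I ≈ 4.99 mW/cm²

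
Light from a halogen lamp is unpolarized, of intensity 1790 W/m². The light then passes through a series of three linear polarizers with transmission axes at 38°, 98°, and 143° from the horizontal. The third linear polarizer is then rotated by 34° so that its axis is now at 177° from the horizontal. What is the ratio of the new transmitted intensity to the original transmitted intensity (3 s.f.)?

Before rotation:
Unpolarized light through the first polarizer → I₁ = ½ I₀, now polarized at 38°.
I₂ = I₁ cos²(98° − 38°) = 0.5 I₀ · cos²(60°) = 0.125 I₀.
I₃ = I₂ cos²(143° − 98°) = 0.125 I₀ · cos²(45°) = 0.0625 I₀.
After rotation:
Unpolarized light through the first polarizer → I₁ = ½ I₀, now polarized at 38°.
I₂ = I₁ cos²(98° − 38°) = 0.5 I₀ · cos²(60°) = 0.125 I₀.
I₃ = I₂ cos²(177° − 98°) = 0.125 I₀ · cos²(79°) = 0.004551 I₀.
Ratio = 0.004551 / 0.0625 = 0.07282.

I_new/I_old ≈ 0.0728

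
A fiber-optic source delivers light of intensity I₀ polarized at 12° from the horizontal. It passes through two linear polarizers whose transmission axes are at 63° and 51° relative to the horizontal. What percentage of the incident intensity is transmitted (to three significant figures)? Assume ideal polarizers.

I₁ = I₀ cos²(63° − 12°) = I₀ cos²(51°) = 0.396 I₀.
I₂ = I₁ cos²(51° − 63°) = 0.396 I₀ · cos²(12°) = 0.3789 I₀.
That is 37.89% of the incident intensity.

≈ 37.9%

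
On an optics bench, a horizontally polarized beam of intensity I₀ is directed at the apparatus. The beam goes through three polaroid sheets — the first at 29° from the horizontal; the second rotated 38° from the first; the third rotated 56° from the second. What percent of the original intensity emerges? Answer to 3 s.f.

I₁ = I₀ cos²(29° − 0°) = I₀ cos²(29°) = 0.765 I₀.
I₂ = I₁ cos²(38°) = 0.765 · 0.621 I₀ = 0.475 I₀.
I₃ = I₂ cos²(56°) = 0.475 · 0.3127 I₀ = 0.1485 I₀.
That is 14.85% of the incident intensity.

≈ 14.9%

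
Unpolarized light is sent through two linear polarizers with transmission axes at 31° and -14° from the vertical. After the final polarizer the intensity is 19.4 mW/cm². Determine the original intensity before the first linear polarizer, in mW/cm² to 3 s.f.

Unpolarized light through the first polarizer → I₁ = ½ I₀, now polarized at 31°.
I₂ = I₁ cos²(-14° − 31°) = 0.5 I₀ · cos²(45°) = 0.25 I₀.
So 19.4 mW/cm² = 0.25 I₀, giving I₀ = 19.4/0.25 = 77.6 mW/cm².

I₀ ≈ 77.6 mW/cm²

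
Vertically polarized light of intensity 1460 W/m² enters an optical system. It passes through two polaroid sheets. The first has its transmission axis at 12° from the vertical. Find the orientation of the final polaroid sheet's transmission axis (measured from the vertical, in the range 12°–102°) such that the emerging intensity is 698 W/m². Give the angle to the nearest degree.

I₁ = I₀ cos²(12° − 0°) = I₀ cos²(12°) = 0.9568 I₀.
Target fraction: 698 / 1460 W/m² = 0.4781 of I₀.
Need I₂/I₀ = 0.4781, so cos²(θ − 12°) = 0.4781 / 0.9568 = 0.4997.
θ − 12° = arccos(√0.4997) = 45.0°, giving θ ≈ 12 + 45.0 = 57.0°.

θ ≈ 57°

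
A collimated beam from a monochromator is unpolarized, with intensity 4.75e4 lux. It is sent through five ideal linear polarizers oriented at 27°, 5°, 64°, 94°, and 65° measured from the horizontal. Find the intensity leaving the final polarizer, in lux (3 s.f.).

I ≈ 3110 lux

Unpolarized light through the first polarizer → I₁ = 4.75e4 lux/2 = 2.375e+04 lux, polarized at 27°.
I₂ = I₁ · cos²(22°) = 2.375e+04 · 0.8597 = 2.042e+04 lux.
I₃ = I₂ · cos²(59°) = 2.042e+04 · 0.2653 = 5416 lux.
I₄ = I₃ · cos²(30°) = 5416 · 0.75 = 4062 lux.
I₅ = I₄ · cos²(29°) = 4062 · 0.765 = 3107 lux.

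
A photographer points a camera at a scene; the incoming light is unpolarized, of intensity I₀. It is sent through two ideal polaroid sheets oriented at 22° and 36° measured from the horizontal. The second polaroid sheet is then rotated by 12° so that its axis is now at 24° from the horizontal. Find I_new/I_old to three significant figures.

Before rotation:
Unpolarized light through the first polarizer → I₁ = ½ I₀, now polarized at 22°.
I₂ = I₁ cos²(36° − 22°) = 0.5 I₀ · cos²(14°) = 0.4707 I₀.
After rotation:
Unpolarized light through the first polarizer → I₁ = ½ I₀, now polarized at 22°.
I₂ = I₁ cos²(24° − 22°) = 0.5 I₀ · cos²(2°) = 0.4994 I₀.
Ratio = 0.4994 / 0.4707 = 1.061.

I_new/I_old ≈ 1.06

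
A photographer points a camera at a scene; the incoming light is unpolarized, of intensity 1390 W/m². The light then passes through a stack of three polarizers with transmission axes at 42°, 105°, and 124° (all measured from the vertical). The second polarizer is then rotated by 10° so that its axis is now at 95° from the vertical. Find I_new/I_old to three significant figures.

I_new/I_old ≈ 1.50

Before rotation:
Unpolarized light through the first polarizer → I₁ = ½ I₀, now polarized at 42°.
I₂ = I₁ cos²(105° − 42°) = 0.5 I₀ · cos²(63°) = 0.1031 I₀.
I₃ = I₂ cos²(124° − 105°) = 0.1031 I₀ · cos²(19°) = 0.09213 I₀.
After rotation:
Unpolarized light through the first polarizer → I₁ = ½ I₀, now polarized at 42°.
I₂ = I₁ cos²(95° − 42°) = 0.5 I₀ · cos²(53°) = 0.1811 I₀.
I₃ = I₂ cos²(124° − 95°) = 0.1811 I₀ · cos²(29°) = 0.1385 I₀.
Ratio = 0.1385 / 0.09213 = 1.504.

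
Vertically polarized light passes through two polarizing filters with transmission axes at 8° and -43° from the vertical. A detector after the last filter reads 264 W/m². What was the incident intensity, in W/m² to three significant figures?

I₀ ≈ 680 W/m²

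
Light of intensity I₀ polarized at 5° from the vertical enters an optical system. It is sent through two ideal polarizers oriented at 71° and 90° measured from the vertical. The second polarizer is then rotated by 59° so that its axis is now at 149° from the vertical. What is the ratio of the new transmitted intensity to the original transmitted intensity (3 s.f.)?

I_new/I_old ≈ 0.0484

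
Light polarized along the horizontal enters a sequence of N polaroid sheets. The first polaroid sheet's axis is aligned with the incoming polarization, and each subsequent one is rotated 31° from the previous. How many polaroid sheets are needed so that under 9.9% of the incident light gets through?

First polarizer is aligned with the polarization: full transmission.
Each further stage multiplies by cos²(31°) = 0.7347.
After N polarizers: T = 0.7347^(N−1). Require T < 0.099 ⇒ N−1 > ln(0.099)/ln(0.7347) = 7.50, so N−1 ≥ 8 and N = 9.
Check: N=9 gives T = 0.08493 < 0.099; N=8 gives T = 0.1156.

N = 9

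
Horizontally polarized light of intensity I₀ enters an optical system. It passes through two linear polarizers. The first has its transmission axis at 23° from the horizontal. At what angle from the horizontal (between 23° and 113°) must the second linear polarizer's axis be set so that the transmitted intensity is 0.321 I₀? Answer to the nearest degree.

By Malus's law, I₁ = I₀ cos²(23° − 0°) = I₀ cos²(23°) = 0.8473 I₀.
Need I₂/I₀ = 0.321, so cos²(θ − 23°) = 0.321 / 0.8473 = 0.3788.
θ − 23° = arccos(√0.3788) = 52.0°, giving θ ≈ 23 + 52.0 = 75.0°.

θ ≈ 75°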